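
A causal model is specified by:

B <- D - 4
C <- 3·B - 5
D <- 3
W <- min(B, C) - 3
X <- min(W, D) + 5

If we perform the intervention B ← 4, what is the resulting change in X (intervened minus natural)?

do(B=4) replaces the equation B <- D - 4 with the constant B = 4.
C = 3·B - 5  [with B=4]  = 7
W = min(B, C) - 3  [with B=4, C=7]  = 1
X = min(W, D) + 5  [with W=1, D=3]  = 6
Without intervention: B = D - 4  [with D=3]  = -1; C = 3·B - 5  [with B=-1]  = -8; W = min(B, C) - 3  [with B=-1, C=-8]  = -11; X = min(W, D) + 5  [with W=-11, D=3]  = -6.
Change = 6 − (-6) = 12.

12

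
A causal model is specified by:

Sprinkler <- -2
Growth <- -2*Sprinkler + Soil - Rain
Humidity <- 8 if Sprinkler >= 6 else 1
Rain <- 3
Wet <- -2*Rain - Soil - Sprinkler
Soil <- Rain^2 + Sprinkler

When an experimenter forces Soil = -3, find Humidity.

1

The intervention breaks the incoming arrows to Soil: Soil <- Rain^2 + Sprinkler no longer applies, and Soil = -3.
No directed path runs from Soil to Humidity, so Humidity keeps its natural value.
Humidity = 8 if Sprinkler >= 6 else 1  [with Sprinkler=-2]  = 1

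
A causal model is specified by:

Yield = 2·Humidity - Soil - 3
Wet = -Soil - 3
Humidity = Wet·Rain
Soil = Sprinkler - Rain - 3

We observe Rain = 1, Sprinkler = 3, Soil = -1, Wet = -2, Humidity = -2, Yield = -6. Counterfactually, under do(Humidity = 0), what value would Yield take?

The intervention breaks the incoming arrows to Humidity: Humidity = Wet·Rain no longer applies, and Humidity = 0.
Soil = Sprinkler - Rain - 3  [with Sprinkler=3, Rain=1]  = -1
Yield = 2·Humidity - Soil - 3  [with Humidity=0, Soil=-1]  = -2

-2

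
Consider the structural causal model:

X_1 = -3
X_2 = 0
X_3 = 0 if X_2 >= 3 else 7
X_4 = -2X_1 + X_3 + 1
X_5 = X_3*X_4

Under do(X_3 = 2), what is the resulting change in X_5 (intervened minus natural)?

do(X_3=2) replaces the equation X_3 = 0 if X_2 >= 3 else 7 with the constant X_3 = 2.
X_4 = -2X_1 + X_3 + 1  [with X_1=-3, X_3=2]  = 9
X_5 = X_3*X_4  [with X_3=2, X_4=9]  = 18
Without intervention: X_3 = 0 if X_2 >= 3 else 7  [with X_2=0]  = 7; X_4 = -2X_1 + X_3 + 1  [with X_1=-3, X_3=7]  = 14; X_5 = X_3*X_4  [with X_3=7, X_4=14]  = 98.
Change = 18 − 98 = -80.

-80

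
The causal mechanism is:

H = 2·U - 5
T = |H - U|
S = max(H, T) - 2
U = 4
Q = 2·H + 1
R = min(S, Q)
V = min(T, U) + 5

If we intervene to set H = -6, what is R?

Under do(H=-6), the mechanism H = 2·U - 5 is discarded; H is fixed at -6.
T = |H - U|  [with H=-6, U=4]  = 10
S = max(H, T) - 2  [with H=-6, T=10]  = 8
Q = 2·H + 1  [with H=-6]  = -11
R = min(S, Q)  [with S=8, Q=-11]  = -11

-11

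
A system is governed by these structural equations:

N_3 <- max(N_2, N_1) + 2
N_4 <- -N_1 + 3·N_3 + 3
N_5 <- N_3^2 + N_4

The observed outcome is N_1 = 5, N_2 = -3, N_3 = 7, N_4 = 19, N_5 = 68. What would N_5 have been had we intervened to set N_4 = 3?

Intervening sets N_4 = 3 and removes its equation (N_4 <- -N_1 + 3·N_3 + 3).
N_3 = max(N_2, N_1) + 2  [with N_2=-3, N_1=5]  = 7
N_5 = N_3^2 + N_4  [with N_3=7, N_4=3]  = 52

52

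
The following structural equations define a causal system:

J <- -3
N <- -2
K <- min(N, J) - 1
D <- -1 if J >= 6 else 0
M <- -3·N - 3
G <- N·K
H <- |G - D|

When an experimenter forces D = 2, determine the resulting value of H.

6

The intervention breaks the incoming arrows to D: D <- -1 if J >= 6 else 0 no longer applies, and D = 2.
K = min(N, J) - 1  [with N=-2, J=-3]  = -4
G = N·K  [with N=-2, K=-4]  = 8
H = |G - D|  [with G=8, D=2]  = 6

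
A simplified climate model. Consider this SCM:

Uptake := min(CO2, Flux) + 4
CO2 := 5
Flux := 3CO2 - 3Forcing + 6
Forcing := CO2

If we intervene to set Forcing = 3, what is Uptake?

9

Under do(Forcing=3), the mechanism Forcing := CO2 is discarded; Forcing is fixed at 3.
Flux = 3CO2 - 3Forcing + 6  [with CO2=5, Forcing=3]  = 12
Uptake = min(CO2, Flux) + 4  [with CO2=5, Flux=12]  = 9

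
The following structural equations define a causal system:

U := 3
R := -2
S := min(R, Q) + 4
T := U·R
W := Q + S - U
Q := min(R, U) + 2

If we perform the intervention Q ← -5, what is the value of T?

-6

The intervention breaks the incoming arrows to Q: Q := min(R, U) + 2 no longer applies, and Q = -5.
T is not downstream of the intervention, so its value is determined by the original equations.
T = U·R  [with U=3, R=-2]  = -6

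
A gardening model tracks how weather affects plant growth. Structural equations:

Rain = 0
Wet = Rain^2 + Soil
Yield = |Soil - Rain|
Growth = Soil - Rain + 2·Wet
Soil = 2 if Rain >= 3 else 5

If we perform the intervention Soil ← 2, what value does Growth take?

Under do(Soil=2), the mechanism Soil = 2 if Rain >= 3 else 5 is discarded; Soil is fixed at 2.
Wet = Rain^2 + Soil  [with Rain=0, Soil=2]  = 2
Growth = Soil - Rain + 2·Wet  [with Soil=2, Rain=0, Wet=2]  = 6

6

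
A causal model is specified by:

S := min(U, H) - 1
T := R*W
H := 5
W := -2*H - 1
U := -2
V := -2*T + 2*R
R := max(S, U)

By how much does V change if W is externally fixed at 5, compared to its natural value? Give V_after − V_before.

The intervention breaks the incoming arrows to W: W := -2*H - 1 no longer applies, and W = 5.
S = min(U, H) - 1  [with U=-2, H=5]  = -3
R = max(S, U)  [with S=-3, U=-2]  = -2
T = R*W  [with R=-2, W=5]  = -10
V = -2*T + 2*R  [with T=-10, R=-2]  = 16
Without intervention: S = min(U, H) - 1  [with U=-2, H=5]  = -3; W = -2*H - 1  [with H=5]  = -11; R = max(S, U)  [with S=-3, U=-2]  = -2; T = R*W  [with R=-2, W=-11]  = 22; V = -2*T + 2*R  [with T=22, R=-2]  = -48.
Change = 16 − (-48) = 64.

64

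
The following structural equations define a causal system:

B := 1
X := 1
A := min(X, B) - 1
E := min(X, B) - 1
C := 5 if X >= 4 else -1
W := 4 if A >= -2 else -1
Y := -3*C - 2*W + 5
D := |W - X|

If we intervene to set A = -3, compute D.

The intervention breaks the incoming arrows to A: A := min(X, B) - 1 no longer applies, and A = -3.
W = 4 if A >= -2 else -1  [with A=-3]  = -1
D = |W - X|  [with W=-1, X=1]  = 2

2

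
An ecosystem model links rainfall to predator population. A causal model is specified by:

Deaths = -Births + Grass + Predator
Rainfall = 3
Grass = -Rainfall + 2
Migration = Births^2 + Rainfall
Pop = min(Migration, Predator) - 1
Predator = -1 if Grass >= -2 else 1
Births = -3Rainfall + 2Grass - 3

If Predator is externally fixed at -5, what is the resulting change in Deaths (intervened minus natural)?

do(Predator=-5) replaces the equation Predator = -1 if Grass >= -2 else 1 with the constant Predator = -5.
Grass = -Rainfall + 2  [with Rainfall=3]  = -1
Births = -3Rainfall + 2Grass - 3  [with Rainfall=3, Grass=-1]  = -14
Deaths = -Births + Grass + Predator  [with Births=-14, Grass=-1, Predator=-5]  = 8
Without intervention: Grass = -Rainfall + 2  [with Rainfall=3]  = -1; Predator = -1 if Grass >= -2 else 1  [with Grass=-1]  = -1; Births = -3Rainfall + 2Grass - 3  [with Rainfall=3, Grass=-1]  = -14; Deaths = -Births + Grass + Predator  [with Births=-14, Grass=-1, Predator=-1]  = 12.
Change = 8 − 12 = -4.

-4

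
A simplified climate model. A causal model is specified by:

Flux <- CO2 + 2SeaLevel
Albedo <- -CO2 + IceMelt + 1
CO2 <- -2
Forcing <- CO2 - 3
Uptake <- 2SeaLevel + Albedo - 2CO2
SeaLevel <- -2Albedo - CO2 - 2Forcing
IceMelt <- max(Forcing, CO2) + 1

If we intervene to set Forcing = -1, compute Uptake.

3

Under do(Forcing=-1), the mechanism Forcing <- CO2 - 3 is discarded; Forcing is fixed at -1.
IceMelt = max(Forcing, CO2) + 1  [with Forcing=-1, CO2=-2]  = 0
Albedo = -CO2 + IceMelt + 1  [with CO2=-2, IceMelt=0]  = 3
SeaLevel = -2Albedo - CO2 - 2Forcing  [with Albedo=3, CO2=-2, Forcing=-1]  = -2
Uptake = 2SeaLevel + Albedo - 2CO2  [with SeaLevel=-2, Albedo=3, CO2=-2]  = 3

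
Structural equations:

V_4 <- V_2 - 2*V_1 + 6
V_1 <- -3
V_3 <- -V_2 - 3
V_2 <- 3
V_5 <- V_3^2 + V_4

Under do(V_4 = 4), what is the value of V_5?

Intervening sets V_4 = 4 and removes its equation (V_4 <- V_2 - 2*V_1 + 6).
V_3 = -V_2 - 3  [with V_2=3]  = -6
V_5 = V_3^2 + V_4  [with V_3=-6, V_4=4]  = 40

40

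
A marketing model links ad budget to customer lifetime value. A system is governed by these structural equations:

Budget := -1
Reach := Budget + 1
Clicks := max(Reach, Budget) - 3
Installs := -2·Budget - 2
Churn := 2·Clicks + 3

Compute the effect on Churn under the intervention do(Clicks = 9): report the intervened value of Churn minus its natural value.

do(Clicks=9) replaces the equation Clicks := max(Reach, Budget) - 3 with the constant Clicks = 9.
Churn = 2·Clicks + 3  [with Clicks=9]  = 21
Without intervention: Reach = Budget + 1  [with Budget=-1]  = 0; Clicks = max(Reach, Budget) - 3  [with Reach=0, Budget=-1]  = -3; Churn = 2·Clicks + 3  [with Clicks=-3]  = -3.
Change = 21 − (-3) = 24.

24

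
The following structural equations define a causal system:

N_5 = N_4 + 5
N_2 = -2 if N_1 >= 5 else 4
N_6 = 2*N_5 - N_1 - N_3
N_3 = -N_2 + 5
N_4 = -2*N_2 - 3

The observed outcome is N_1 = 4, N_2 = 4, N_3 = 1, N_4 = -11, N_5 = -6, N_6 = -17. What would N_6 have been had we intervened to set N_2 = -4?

Under do(N_2=-4), the mechanism N_2 = -2 if N_1 >= 5 else 4 is discarded; N_2 is fixed at -4.
N_3 = -N_2 + 5  [with N_2=-4]  = 9
N_4 = -2*N_2 - 3  [with N_2=-4]  = 5
N_5 = N_4 + 5  [with N_4=5]  = 10
N_6 = 2*N_5 - N_1 - N_3  [with N_5=10, N_1=4, N_3=9]  = 7

7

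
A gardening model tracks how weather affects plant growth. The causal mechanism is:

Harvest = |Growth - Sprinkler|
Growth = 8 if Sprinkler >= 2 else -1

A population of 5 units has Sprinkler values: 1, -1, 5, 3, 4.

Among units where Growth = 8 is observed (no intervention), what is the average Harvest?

4

E[Harvest|Growth=8] averages over only the 3 units with Growth=8 (Sprinkler = 5, 3, 4): Harvest = 3, 5, 4, mean 4.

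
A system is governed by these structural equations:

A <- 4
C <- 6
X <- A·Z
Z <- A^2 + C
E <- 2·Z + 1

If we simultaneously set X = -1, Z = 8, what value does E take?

17

The joint intervention fixes X = -1, Z = 8, removing each variable's own equation.
E = 2·Z + 1  [with Z=8]  = 17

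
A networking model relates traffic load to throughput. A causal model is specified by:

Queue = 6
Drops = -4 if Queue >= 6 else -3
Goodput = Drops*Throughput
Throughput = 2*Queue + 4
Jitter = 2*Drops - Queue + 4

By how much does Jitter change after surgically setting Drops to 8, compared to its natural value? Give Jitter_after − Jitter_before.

24

The intervention breaks the incoming arrows to Drops: Drops = -4 if Queue >= 6 else -3 no longer applies, and Drops = 8.
Jitter = 2*Drops - Queue + 4  [with Drops=8, Queue=6]  = 14
Without intervention: Drops = -4 if Queue >= 6 else -3  [with Queue=6]  = -4; Jitter = 2*Drops - Queue + 4  [with Drops=-4, Queue=6]  = -10.
Change = 14 − (-10) = 24.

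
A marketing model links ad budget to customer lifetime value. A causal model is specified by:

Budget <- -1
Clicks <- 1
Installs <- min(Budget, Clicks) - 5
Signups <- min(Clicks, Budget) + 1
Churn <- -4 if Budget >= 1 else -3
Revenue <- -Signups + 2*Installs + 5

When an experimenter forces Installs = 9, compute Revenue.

23

The intervention breaks the incoming arrows to Installs: Installs <- min(Budget, Clicks) - 5 no longer applies, and Installs = 9.
Signups = min(Clicks, Budget) + 1  [with Clicks=1, Budget=-1]  = 0
Revenue = -Signups + 2*Installs + 5  [with Signups=0, Installs=9]  = 23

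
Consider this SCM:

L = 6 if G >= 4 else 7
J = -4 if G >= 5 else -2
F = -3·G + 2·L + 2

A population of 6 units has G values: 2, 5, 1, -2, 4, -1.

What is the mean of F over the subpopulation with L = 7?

E[F|L=7] averages over only the 4 units with L=7 (G = 2, 1, -2, -1): F = 10, 13, 22, 19, mean 16.

16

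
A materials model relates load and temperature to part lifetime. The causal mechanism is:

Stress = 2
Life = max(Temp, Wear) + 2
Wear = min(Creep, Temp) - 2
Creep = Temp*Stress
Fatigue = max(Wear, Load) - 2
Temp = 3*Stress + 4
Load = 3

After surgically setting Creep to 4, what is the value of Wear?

2

Intervening sets Creep = 4 and removes its equation (Creep = Temp*Stress).
Temp = 3*Stress + 4  [with Stress=2]  = 10
Wear = min(Creep, Temp) - 2  [with Creep=4, Temp=10]  = 2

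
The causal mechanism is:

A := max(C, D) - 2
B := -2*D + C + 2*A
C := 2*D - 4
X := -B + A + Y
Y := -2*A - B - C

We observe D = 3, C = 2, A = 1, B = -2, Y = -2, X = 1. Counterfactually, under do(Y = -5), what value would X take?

The intervention breaks the incoming arrows to Y: Y := -2*A - B - C no longer applies, and Y = -5.
C = 2*D - 4  [with D=3]  = 2
A = max(C, D) - 2  [with C=2, D=3]  = 1
B = -2*D + C + 2*A  [with D=3, C=2, A=1]  = -2
X = -B + A + Y  [with B=-2, A=1, Y=-5]  = -2

-2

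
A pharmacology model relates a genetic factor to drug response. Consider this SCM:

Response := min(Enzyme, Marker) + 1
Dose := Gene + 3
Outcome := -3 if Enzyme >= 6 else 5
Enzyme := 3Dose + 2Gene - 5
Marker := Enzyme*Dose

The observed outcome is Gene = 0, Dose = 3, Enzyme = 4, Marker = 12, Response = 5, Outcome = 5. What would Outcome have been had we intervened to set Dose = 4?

-3

Under do(Dose=4), the mechanism Dose := Gene + 3 is discarded; Dose is fixed at 4.
Enzyme = 3Dose + 2Gene - 5  [with Dose=4, Gene=0]  = 7
Outcome = -3 if Enzyme >= 6 else 5  [with Enzyme=7]  = -3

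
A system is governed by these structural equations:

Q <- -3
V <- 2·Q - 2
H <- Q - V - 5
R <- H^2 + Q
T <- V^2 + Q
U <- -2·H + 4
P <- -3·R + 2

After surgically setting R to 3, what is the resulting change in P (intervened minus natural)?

The intervention breaks the incoming arrows to R: R <- H^2 + Q no longer applies, and R = 3.
P = -3·R + 2  [with R=3]  = -7
Without intervention: V = 2·Q - 2  [with Q=-3]  = -8; H = Q - V - 5  [with Q=-3, V=-8]  = 0; R = H^2 + Q  [with H=0, Q=-3]  = -3; P = -3·R + 2  [with R=-3]  = 11.
Change = -7 − 11 = -18.

-18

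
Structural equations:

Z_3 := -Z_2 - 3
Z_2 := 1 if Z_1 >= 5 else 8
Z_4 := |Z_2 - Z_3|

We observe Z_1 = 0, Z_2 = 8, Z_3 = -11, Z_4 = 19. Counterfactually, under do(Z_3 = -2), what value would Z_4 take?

10

The intervention breaks the incoming arrows to Z_3: Z_3 := -Z_2 - 3 no longer applies, and Z_3 = -2.
Z_2 = 1 if Z_1 >= 5 else 8  [with Z_1=0]  = 8
Z_4 = |Z_2 - Z_3|  [with Z_2=8, Z_3=-2]  = 10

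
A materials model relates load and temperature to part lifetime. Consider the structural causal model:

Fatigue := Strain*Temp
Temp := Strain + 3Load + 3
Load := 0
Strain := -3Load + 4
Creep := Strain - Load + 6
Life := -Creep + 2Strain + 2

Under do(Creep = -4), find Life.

14

Under do(Creep=-4), the mechanism Creep := Strain - Load + 6 is discarded; Creep is fixed at -4.
Strain = -3Load + 4  [with Load=0]  = 4
Life = -Creep + 2Strain + 2  [with Creep=-4, Strain=4]  = 14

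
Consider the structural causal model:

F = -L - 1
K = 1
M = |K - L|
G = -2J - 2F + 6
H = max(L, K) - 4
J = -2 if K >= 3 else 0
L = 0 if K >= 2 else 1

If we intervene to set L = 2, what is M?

1

The intervention breaks the incoming arrows to L: L = 0 if K >= 2 else 1 no longer applies, and L = 2.
M = |K - L|  [with K=1, L=2]  = 1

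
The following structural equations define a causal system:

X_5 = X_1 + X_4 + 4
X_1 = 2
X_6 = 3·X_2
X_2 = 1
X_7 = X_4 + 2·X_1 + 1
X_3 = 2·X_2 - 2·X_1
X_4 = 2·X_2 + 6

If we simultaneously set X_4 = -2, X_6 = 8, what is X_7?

3

Setting X_4 = -2, X_6 = 8 by intervention discards those variables' equations.
X_7 = X_4 + 2·X_1 + 1  [with X_4=-2, X_1=2]  = 3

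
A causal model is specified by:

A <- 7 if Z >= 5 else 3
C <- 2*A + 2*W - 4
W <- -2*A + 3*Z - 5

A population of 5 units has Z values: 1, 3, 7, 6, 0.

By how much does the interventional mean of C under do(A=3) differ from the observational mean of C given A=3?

Every unit gets A=3 under the intervention. C values become -14, -2, 22, 16, -20; E[C|do(A=3)] = 0.4.
E[C|A=3] averages over only the 3 units with A=3 (Z = 1, 3, 0): C = -14, -2, -20, mean -12.
Difference = 0.4 − (-12) = 12.4.

12.4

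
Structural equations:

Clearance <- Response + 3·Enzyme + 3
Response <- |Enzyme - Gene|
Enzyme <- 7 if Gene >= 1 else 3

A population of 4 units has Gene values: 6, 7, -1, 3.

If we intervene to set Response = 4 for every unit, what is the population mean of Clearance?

Under do(Response=4), Response's equation is replaced by Response=4 for every unit. Per-unit Clearance: 28, 28, 16, 28. Mean = 25.

25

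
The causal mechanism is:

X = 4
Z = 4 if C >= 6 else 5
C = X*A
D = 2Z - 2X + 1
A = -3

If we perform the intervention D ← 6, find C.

do(D=6) replaces the equation D = 2Z - 2X + 1 with the constant D = 6.
C is not downstream of the intervention, so its value is determined by the original equations.
C = X*A  [with X=4, A=-3]  = -12

-12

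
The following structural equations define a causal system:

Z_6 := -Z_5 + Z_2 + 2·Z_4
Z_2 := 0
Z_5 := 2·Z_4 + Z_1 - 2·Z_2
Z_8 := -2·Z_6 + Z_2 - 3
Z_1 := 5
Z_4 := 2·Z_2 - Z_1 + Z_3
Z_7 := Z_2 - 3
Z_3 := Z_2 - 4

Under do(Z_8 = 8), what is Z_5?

-13

do(Z_8=8) replaces the equation Z_8 := -2·Z_6 + Z_2 - 3 with the constant Z_8 = 8.
Z_5 is not downstream of the intervention, so its value is determined by the original equations.
Z_3 = Z_2 - 4  [with Z_2=0]  = -4
Z_4 = 2·Z_2 - Z_1 + Z_3  [with Z_2=0, Z_1=5, Z_3=-4]  = -9
Z_5 = 2·Z_4 + Z_1 - 2·Z_2  [with Z_4=-9, Z_1=5, Z_2=0]  = -13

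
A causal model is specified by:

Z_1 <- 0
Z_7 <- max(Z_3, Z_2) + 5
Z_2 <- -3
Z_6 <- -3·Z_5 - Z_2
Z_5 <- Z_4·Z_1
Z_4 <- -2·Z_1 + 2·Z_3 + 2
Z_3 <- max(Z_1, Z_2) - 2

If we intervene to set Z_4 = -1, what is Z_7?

The intervention breaks the incoming arrows to Z_4: Z_4 <- -2·Z_1 + 2·Z_3 + 2 no longer applies, and Z_4 = -1.
No directed path runs from Z_4 to Z_7, so Z_7 keeps its natural value.
Z_3 = max(Z_1, Z_2) - 2  [with Z_1=0, Z_2=-3]  = -2
Z_7 = max(Z_3, Z_2) + 5  [with Z_3=-2, Z_2=-3]  = 3

3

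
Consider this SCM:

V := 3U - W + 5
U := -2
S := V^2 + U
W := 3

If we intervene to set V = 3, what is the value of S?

The intervention breaks the incoming arrows to V: V := 3U - W + 5 no longer applies, and V = 3.
S = V^2 + U  [with V=3, U=-2]  = 7

7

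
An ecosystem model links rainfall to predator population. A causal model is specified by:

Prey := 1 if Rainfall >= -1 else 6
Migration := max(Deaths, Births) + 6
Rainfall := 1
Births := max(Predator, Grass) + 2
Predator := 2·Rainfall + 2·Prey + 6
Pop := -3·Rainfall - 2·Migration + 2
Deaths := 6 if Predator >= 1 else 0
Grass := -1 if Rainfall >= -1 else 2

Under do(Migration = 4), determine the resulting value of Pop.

-9

do(Migration=4) replaces the equation Migration := max(Deaths, Births) + 6 with the constant Migration = 4.
Pop = -3·Rainfall - 2·Migration + 2  [with Rainfall=1, Migration=4]  = -9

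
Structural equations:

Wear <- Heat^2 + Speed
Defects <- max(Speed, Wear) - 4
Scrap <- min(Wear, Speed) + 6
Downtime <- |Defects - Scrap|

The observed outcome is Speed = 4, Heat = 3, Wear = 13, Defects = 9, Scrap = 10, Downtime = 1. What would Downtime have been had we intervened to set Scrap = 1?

8

The intervention breaks the incoming arrows to Scrap: Scrap <- min(Wear, Speed) + 6 no longer applies, and Scrap = 1.
Wear = Heat^2 + Speed  [with Heat=3, Speed=4]  = 13
Defects = max(Speed, Wear) - 4  [with Speed=4, Wear=13]  = 9
Downtime = |Defects - Scrap|  [with Defects=9, Scrap=1]  = 8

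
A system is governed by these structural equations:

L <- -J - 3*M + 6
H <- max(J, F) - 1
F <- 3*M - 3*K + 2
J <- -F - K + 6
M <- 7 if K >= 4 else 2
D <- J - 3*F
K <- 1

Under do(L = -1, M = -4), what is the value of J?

Under do(L = -1, M = -4), each intervened variable's structural equation is replaced by its fixed value.
F = 3*M - 3*K + 2  [with M=-4, K=1]  = -13
J = -F - K + 6  [with F=-13, K=1]  = 18

18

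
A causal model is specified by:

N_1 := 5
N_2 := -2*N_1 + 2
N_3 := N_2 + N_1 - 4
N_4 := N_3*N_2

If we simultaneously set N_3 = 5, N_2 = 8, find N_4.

40

The joint intervention fixes N_3 = 5, N_2 = 8, removing each variable's own equation.
N_4 = N_3*N_2  [with N_3=5, N_2=8]  = 40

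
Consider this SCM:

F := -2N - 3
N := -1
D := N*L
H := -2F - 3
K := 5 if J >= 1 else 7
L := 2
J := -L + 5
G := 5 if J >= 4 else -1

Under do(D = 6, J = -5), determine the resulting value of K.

7

The joint intervention fixes D = 6, J = -5, removing each variable's own equation.
K = 5 if J >= 1 else 7  [with J=-5]  = 7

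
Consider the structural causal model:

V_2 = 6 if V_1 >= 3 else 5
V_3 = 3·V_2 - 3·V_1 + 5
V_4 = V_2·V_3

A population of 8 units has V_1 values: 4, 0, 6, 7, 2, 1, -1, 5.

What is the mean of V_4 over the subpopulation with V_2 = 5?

E[V_4|V_2=5] averages over only the 4 units with V_2=5 (V_1 = 0, 2, 1, -1): V_4 = 100, 70, 85, 115, mean 92.5.

92.5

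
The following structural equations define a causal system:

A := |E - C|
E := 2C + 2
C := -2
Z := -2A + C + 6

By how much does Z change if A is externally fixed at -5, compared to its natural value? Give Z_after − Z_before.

The intervention breaks the incoming arrows to A: A := |E - C| no longer applies, and A = -5.
Z = -2A + C + 6  [with A=-5, C=-2]  = 14
Without intervention: E = 2C + 2  [with C=-2]  = -2; A = |E - C|  [with E=-2, C=-2]  = 0; Z = -2A + C + 6  [with A=0, C=-2]  = 4.
Change = 14 − 4 = 10.

10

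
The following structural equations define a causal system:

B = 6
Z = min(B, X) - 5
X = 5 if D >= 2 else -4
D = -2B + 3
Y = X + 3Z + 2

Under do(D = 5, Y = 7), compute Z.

The joint intervention fixes D = 5, Y = 7, removing each variable's own equation.
X = 5 if D >= 2 else -4  [with D=5]  = 5
Z = min(B, X) - 5  [with B=6, X=5]  = 0

0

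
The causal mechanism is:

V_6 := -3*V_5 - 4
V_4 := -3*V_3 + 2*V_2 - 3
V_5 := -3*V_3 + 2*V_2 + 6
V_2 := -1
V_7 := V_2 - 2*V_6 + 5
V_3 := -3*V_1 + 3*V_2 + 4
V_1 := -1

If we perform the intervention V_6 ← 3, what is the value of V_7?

-2

Intervening sets V_6 = 3 and removes its equation (V_6 := -3*V_5 - 4).
V_7 = V_2 - 2*V_6 + 5  [with V_2=-1, V_6=3]  = -2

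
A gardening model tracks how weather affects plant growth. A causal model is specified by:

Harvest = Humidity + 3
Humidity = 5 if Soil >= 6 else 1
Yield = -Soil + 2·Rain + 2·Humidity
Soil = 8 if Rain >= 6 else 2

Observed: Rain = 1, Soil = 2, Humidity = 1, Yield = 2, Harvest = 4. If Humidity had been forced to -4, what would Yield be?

The intervention breaks the incoming arrows to Humidity: Humidity = 5 if Soil >= 6 else 1 no longer applies, and Humidity = -4.
Soil = 8 if Rain >= 6 else 2  [with Rain=1]  = 2
Yield = -Soil + 2·Rain + 2·Humidity  [with Soil=2, Rain=1, Humidity=-4]  = -8

-8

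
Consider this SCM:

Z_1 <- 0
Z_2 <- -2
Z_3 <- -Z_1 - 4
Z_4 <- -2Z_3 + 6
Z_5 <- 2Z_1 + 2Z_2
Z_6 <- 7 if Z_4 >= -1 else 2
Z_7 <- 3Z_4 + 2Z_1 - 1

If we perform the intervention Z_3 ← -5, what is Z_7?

The intervention breaks the incoming arrows to Z_3: Z_3 <- -Z_1 - 4 no longer applies, and Z_3 = -5.
Z_4 = -2Z_3 + 6  [with Z_3=-5]  = 16
Z_7 = 3Z_4 + 2Z_1 - 1  [with Z_4=16, Z_1=0]  = 47

47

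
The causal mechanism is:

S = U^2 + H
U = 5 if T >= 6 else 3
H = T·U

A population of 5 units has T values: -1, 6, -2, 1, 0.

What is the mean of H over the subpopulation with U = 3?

Observing U=3 restricts to units where U's equation naturally yields 3: T ∈ {-1, -2, 1, 0}. In that subpopulation H = -3, -6, 3, 0, mean -1.5.

-1.5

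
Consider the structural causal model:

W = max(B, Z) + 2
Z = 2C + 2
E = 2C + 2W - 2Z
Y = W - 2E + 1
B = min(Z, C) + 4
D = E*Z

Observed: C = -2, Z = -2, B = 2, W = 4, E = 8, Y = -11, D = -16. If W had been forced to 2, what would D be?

The intervention breaks the incoming arrows to W: W = max(B, Z) + 2 no longer applies, and W = 2.
Z = 2C + 2  [with C=-2]  = -2
E = 2C + 2W - 2Z  [with C=-2, W=2, Z=-2]  = 4
D = E*Z  [with E=4, Z=-2]  = -8

-8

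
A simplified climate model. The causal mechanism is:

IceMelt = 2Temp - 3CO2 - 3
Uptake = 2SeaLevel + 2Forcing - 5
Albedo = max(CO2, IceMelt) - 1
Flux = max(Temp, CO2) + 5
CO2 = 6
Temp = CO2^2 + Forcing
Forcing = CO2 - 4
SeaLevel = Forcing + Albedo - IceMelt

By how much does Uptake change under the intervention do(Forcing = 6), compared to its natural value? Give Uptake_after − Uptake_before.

do(Forcing=6) replaces the equation Forcing = CO2 - 4 with the constant Forcing = 6.
Temp = CO2^2 + Forcing  [with CO2=6, Forcing=6]  = 42
IceMelt = 2Temp - 3CO2 - 3  [with Temp=42, CO2=6]  = 63
Albedo = max(CO2, IceMelt) - 1  [with CO2=6, IceMelt=63]  = 62
SeaLevel = Forcing + Albedo - IceMelt  [with Forcing=6, Albedo=62, IceMelt=63]  = 5
Uptake = 2SeaLevel + 2Forcing - 5  [with SeaLevel=5, Forcing=6]  = 17
Without intervention: Forcing = CO2 - 4  [with CO2=6]  = 2; Temp = CO2^2 + Forcing  [with CO2=6, Forcing=2]  = 38; IceMelt = 2Temp - 3CO2 - 3  [with Temp=38, CO2=6]  = 55; Albedo = max(CO2, IceMelt) - 1  [with CO2=6, IceMelt=55]  = 54; SeaLevel = Forcing + Albedo - IceMelt  [with Forcing=2, Albedo=54, IceMelt=55]  = 1; Uptake = 2SeaLevel + 2Forcing - 5  [with SeaLevel=1, Forcing=2]  = 1.
Change = 17 − 1 = 16.

16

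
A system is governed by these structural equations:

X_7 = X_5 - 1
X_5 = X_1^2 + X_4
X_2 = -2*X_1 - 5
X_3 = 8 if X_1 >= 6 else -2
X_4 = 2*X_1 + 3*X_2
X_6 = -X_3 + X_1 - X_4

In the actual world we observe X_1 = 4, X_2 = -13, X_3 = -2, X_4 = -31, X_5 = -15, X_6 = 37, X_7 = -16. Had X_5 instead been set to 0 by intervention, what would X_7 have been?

-1

Under do(X_5=0), the mechanism X_5 = X_1^2 + X_4 is discarded; X_5 is fixed at 0.
X_7 = X_5 - 1  [with X_5=0]  = -1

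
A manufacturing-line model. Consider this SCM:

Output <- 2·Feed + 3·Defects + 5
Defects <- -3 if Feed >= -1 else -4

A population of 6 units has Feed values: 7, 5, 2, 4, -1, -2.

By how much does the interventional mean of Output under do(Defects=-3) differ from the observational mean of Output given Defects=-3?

-1.8

The intervention sets Defects=-3 in all 6 units regardless of Feed. Recomputing Output per unit gives 10, 6, 0, 4, -6, -8; average 1.
Conditioning on Defects=-3 selects the 5 unit(s) with Feed ∈ {7, 5, 2, 4, -1}. Their Output values: 10, 6, 0, 4, -6. Mean = 2.8.
Difference = 1 − 2.8 = -1.8.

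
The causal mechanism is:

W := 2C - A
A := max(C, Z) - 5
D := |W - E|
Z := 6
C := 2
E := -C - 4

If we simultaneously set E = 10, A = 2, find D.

8

The joint intervention fixes E = 10, A = 2, removing each variable's own equation.
W = 2C - A  [with C=2, A=2]  = 2
D = |W - E|  [with W=2, E=10]  = 8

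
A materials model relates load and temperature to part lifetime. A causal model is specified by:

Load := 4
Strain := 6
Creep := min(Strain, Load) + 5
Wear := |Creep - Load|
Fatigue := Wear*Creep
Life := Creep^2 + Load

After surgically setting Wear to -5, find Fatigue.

Intervening sets Wear = -5 and removes its equation (Wear := |Creep - Load|).
Creep = min(Strain, Load) + 5  [with Strain=6, Load=4]  = 9
Fatigue = Wear*Creep  [with Wear=-5, Creep=9]  = -45

-45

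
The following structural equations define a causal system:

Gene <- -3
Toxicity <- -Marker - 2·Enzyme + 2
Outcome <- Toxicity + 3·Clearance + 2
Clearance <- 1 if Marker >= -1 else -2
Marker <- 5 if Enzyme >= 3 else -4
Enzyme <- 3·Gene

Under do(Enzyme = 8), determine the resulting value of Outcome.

Under do(Enzyme=8), the mechanism Enzyme <- 3·Gene is discarded; Enzyme is fixed at 8.
Marker = 5 if Enzyme >= 3 else -4  [with Enzyme=8]  = 5
Toxicity = -Marker - 2·Enzyme + 2  [with Marker=5, Enzyme=8]  = -19
Clearance = 1 if Marker >= -1 else -2  [with Marker=5]  = 1
Outcome = Toxicity + 3·Clearance + 2  [with Toxicity=-19, Clearance=1]  = -14

-14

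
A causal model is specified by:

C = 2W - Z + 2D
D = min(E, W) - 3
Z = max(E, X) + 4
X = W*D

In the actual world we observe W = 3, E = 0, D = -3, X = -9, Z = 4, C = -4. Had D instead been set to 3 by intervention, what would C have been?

The intervention breaks the incoming arrows to D: D = min(E, W) - 3 no longer applies, and D = 3.
X = W*D  [with W=3, D=3]  = 9
Z = max(E, X) + 4  [with E=0, X=9]  = 13
C = 2W - Z + 2D  [with W=3, Z=13, D=3]  = -1

-1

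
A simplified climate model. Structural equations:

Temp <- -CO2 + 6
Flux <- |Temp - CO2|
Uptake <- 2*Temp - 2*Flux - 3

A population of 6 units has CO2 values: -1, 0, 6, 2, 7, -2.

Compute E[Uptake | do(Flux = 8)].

The intervention sets Flux=8 in all 6 units regardless of CO2. Recomputing Uptake per unit gives -5, -7, -19, -11, -21, -3; average -11.

-11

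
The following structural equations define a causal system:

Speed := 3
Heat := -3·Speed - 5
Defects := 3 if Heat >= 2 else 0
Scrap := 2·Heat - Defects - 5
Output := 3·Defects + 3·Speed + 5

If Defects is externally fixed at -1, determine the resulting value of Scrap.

The intervention breaks the incoming arrows to Defects: Defects := 3 if Heat >= 2 else 0 no longer applies, and Defects = -1.
Heat = -3·Speed - 5  [with Speed=3]  = -14
Scrap = 2·Heat - Defects - 5  [with Heat=-14, Defects=-1]  = -32

-32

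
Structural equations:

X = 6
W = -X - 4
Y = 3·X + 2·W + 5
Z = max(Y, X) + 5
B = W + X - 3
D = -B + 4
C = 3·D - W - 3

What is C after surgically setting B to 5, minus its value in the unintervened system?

Under do(B=5), the mechanism B = W + X - 3 is discarded; B is fixed at 5.
W = -X - 4  [with X=6]  = -10
D = -B + 4  [with B=5]  = -1
C = 3·D - W - 3  [with D=-1, W=-10]  = 4
Without intervention: W = -X - 4  [with X=6]  = -10; B = W + X - 3  [with W=-10, X=6]  = -7; D = -B + 4  [with B=-7]  = 11; C = 3·D - W - 3  [with D=11, W=-10]  = 40.
Change = 4 − 40 = -36.

-36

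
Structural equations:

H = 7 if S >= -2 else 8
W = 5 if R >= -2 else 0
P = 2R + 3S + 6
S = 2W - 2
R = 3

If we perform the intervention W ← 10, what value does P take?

66

Under do(W=10), the mechanism W = 5 if R >= -2 else 0 is discarded; W is fixed at 10.
S = 2W - 2  [with W=10]  = 18
P = 2R + 3S + 6  [with R=3, S=18]  = 66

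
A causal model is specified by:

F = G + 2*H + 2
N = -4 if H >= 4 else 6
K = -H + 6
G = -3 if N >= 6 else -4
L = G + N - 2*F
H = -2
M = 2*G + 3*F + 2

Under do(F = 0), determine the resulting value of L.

3

Intervening sets F = 0 and removes its equation (F = G + 2*H + 2).
N = -4 if H >= 4 else 6  [with H=-2]  = 6
G = -3 if N >= 6 else -4  [with N=6]  = -3
L = G + N - 2*F  [with G=-3, N=6, F=0]  = 3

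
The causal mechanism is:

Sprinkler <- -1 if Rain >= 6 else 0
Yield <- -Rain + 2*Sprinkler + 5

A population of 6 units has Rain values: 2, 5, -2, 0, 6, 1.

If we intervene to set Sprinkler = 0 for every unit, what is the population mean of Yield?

3

Under do(Sprinkler=0), Sprinkler's equation is replaced by Sprinkler=0 for every unit. Per-unit Yield: 3, 0, 7, 5, -1, 4. Mean = 3.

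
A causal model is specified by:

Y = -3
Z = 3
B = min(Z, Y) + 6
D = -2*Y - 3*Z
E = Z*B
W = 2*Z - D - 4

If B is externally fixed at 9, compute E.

do(B=9) replaces the equation B = min(Z, Y) + 6 with the constant B = 9.
E = Z*B  [with Z=3, B=9]  = 27

27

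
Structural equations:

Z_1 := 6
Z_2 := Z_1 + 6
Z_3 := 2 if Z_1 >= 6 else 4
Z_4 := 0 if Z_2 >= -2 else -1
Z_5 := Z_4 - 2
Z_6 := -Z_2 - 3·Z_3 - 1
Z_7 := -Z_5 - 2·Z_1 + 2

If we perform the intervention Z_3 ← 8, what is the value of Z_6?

-37

The intervention breaks the incoming arrows to Z_3: Z_3 := 2 if Z_1 >= 6 else 4 no longer applies, and Z_3 = 8.
Z_2 = Z_1 + 6  [with Z_1=6]  = 12
Z_6 = -Z_2 - 3·Z_3 - 1  [with Z_2=12, Z_3=8]  = -37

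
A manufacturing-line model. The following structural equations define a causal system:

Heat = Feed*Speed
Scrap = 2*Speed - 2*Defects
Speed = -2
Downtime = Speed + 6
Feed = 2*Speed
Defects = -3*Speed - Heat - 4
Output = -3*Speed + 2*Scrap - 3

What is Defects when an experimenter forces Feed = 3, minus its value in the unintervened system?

Under do(Feed=3), the mechanism Feed = 2*Speed is discarded; Feed is fixed at 3.
Heat = Feed*Speed  [with Feed=3, Speed=-2]  = -6
Defects = -3*Speed - Heat - 4  [with Speed=-2, Heat=-6]  = 8
Without intervention: Feed = 2*Speed  [with Speed=-2]  = -4; Heat = Feed*Speed  [with Feed=-4, Speed=-2]  = 8; Defects = -3*Speed - Heat - 4  [with Speed=-2, Heat=8]  = -6.
Change = 8 − (-6) = 14.

14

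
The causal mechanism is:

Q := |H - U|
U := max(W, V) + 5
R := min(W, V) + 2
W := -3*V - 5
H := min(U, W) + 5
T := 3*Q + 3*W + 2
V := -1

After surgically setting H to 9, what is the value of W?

Under do(H=9), the mechanism H := min(U, W) + 5 is discarded; H is fixed at 9.
No directed path runs from H to W, so W keeps its natural value.
W = -3*V - 5  [with V=-1]  = -2

-2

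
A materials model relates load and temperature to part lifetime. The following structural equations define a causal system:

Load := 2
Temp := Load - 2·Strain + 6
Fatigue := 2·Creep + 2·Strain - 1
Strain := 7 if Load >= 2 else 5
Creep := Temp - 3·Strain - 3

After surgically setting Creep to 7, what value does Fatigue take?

27

Intervening sets Creep = 7 and removes its equation (Creep := Temp - 3·Strain - 3).
Strain = 7 if Load >= 2 else 5  [with Load=2]  = 7
Fatigue = 2·Creep + 2·Strain - 1  [with Creep=7, Strain=7]  = 27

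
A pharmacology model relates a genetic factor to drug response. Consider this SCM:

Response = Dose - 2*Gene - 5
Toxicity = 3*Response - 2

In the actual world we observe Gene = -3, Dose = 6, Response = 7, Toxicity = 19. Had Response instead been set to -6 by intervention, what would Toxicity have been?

-20

The intervention breaks the incoming arrows to Response: Response = Dose - 2*Gene - 5 no longer applies, and Response = -6.
Toxicity = 3*Response - 2  [with Response=-6]  = -20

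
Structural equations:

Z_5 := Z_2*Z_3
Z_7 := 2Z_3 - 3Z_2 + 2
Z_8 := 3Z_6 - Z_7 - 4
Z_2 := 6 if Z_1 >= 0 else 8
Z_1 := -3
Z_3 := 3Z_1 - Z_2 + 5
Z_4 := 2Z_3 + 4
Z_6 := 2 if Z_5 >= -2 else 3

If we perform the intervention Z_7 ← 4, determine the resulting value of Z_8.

1

do(Z_7=4) replaces the equation Z_7 := 2Z_3 - 3Z_2 + 2 with the constant Z_7 = 4.
Z_2 = 6 if Z_1 >= 0 else 8  [with Z_1=-3]  = 8
Z_3 = 3Z_1 - Z_2 + 5  [with Z_1=-3, Z_2=8]  = -12
Z_5 = Z_2*Z_3  [with Z_2=8, Z_3=-12]  = -96
Z_6 = 2 if Z_5 >= -2 else 3  [with Z_5=-96]  = 3
Z_8 = 3Z_6 - Z_7 - 4  [with Z_6=3, Z_7=4]  = 1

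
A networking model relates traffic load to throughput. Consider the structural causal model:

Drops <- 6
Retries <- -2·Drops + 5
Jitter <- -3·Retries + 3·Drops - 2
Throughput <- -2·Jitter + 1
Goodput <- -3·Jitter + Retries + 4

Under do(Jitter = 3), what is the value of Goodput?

do(Jitter=3) replaces the equation Jitter <- -3·Retries + 3·Drops - 2 with the constant Jitter = 3.
Retries = -2·Drops + 5  [with Drops=6]  = -7
Goodput = -3·Jitter + Retries + 4  [with Jitter=3, Retries=-7]  = -12

-12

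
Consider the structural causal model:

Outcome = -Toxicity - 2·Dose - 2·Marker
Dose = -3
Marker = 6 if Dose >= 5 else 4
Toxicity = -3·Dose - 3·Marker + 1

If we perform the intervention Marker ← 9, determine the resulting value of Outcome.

5

Under do(Marker=9), the mechanism Marker = 6 if Dose >= 5 else 4 is discarded; Marker is fixed at 9.
Toxicity = -3·Dose - 3·Marker + 1  [with Dose=-3, Marker=9]  = -17
Outcome = -Toxicity - 2·Dose - 2·Marker  [with Toxicity=-17, Dose=-3, Marker=9]  = 5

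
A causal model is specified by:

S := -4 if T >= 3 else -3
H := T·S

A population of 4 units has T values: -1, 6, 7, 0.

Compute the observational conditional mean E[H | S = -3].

1.5

E[H|S=-3] averages over only the 2 units with S=-3 (T = -1, 0): H = 3, 0, mean 1.5.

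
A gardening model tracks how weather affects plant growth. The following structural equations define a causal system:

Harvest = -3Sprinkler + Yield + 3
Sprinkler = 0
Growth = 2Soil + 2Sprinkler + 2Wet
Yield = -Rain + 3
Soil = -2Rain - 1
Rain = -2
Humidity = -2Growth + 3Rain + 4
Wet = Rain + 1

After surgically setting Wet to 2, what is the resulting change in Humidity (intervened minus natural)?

-12

Under do(Wet=2), the mechanism Wet = Rain + 1 is discarded; Wet is fixed at 2.
Soil = -2Rain - 1  [with Rain=-2]  = 3
Growth = 2Soil + 2Sprinkler + 2Wet  [with Soil=3, Sprinkler=0, Wet=2]  = 10
Humidity = -2Growth + 3Rain + 4  [with Growth=10, Rain=-2]  = -22
Without intervention: Soil = -2Rain - 1  [with Rain=-2]  = 3; Wet = Rain + 1  [with Rain=-2]  = -1; Growth = 2Soil + 2Sprinkler + 2Wet  [with Soil=3, Sprinkler=0, Wet=-1]  = 4; Humidity = -2Growth + 3Rain + 4  [with Growth=4, Rain=-2]  = -10.
Change = -22 − (-10) = -12.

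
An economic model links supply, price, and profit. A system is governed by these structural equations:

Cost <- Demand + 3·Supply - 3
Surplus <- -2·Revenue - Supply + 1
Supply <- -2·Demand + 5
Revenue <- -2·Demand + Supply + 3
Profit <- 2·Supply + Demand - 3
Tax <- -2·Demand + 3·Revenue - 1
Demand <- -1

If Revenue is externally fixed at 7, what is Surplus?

The intervention breaks the incoming arrows to Revenue: Revenue <- -2·Demand + Supply + 3 no longer applies, and Revenue = 7.
Supply = -2·Demand + 5  [with Demand=-1]  = 7
Surplus = -2·Revenue - Supply + 1  [with Revenue=7, Supply=7]  = -20

-20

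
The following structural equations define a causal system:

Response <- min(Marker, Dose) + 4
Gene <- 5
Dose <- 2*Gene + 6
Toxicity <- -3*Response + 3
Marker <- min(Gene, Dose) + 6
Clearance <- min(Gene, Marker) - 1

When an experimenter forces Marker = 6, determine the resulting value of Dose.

16

Under do(Marker=6), the mechanism Marker <- min(Gene, Dose) + 6 is discarded; Marker is fixed at 6.
Since Dose is not a descendant of the intervened variable, it is unaffected.
Dose = 2*Gene + 6  [with Gene=5]  = 16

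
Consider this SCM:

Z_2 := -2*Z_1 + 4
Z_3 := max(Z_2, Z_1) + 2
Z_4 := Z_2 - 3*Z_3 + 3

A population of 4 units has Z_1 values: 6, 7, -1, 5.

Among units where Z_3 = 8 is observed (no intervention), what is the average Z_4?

E[Z_4|Z_3=8] averages over only the 2 units with Z_3=8 (Z_1 = 6, -1): Z_4 = -29, -15, mean -22.

-22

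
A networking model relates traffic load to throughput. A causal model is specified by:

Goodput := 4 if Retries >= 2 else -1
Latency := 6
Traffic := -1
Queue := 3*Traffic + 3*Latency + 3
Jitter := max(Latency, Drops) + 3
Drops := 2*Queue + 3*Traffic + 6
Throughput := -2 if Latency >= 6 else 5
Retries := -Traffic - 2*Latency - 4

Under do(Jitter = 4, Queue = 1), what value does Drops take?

Under do(Jitter = 4, Queue = 1), each intervened variable's structural equation is replaced by its fixed value.
Drops = 2*Queue + 3*Traffic + 6  [with Queue=1, Traffic=-1]  = 5

5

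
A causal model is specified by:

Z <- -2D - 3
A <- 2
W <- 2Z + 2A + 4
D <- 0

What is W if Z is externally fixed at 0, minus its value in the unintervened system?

The intervention breaks the incoming arrows to Z: Z <- -2D - 3 no longer applies, and Z = 0.
W = 2Z + 2A + 4  [with Z=0, A=2]  = 8
Without intervention: Z = -2D - 3  [with D=0]  = -3; W = 2Z + 2A + 4  [with Z=-3, A=2]  = 2.
Change = 8 − 2 = 6.

6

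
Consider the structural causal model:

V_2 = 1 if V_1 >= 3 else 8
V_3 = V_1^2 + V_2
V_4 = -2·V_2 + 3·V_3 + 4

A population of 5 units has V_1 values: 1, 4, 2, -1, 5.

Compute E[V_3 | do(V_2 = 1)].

Every unit gets V_2=1 under the intervention. V_3 values become 2, 17, 5, 2, 26; E[V_3|do(V_2=1)] = 10.4.

10.4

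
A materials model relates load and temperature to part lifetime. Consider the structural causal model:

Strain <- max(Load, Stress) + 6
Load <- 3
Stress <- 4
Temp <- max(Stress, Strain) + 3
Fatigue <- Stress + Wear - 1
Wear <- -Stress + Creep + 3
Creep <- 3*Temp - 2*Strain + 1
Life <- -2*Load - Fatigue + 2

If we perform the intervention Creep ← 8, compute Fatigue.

Under do(Creep=8), the mechanism Creep <- 3*Temp - 2*Strain + 1 is discarded; Creep is fixed at 8.
Wear = -Stress + Creep + 3  [with Stress=4, Creep=8]  = 7
Fatigue = Stress + Wear - 1  [with Stress=4, Wear=7]  = 10

10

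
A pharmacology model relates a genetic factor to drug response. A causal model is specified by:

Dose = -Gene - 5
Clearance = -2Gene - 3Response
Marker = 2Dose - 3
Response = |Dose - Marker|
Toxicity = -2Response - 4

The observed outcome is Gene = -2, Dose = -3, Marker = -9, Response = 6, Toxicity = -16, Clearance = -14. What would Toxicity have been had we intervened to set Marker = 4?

-18

do(Marker=4) replaces the equation Marker = 2Dose - 3 with the constant Marker = 4.
Dose = -Gene - 5  [with Gene=-2]  = -3
Response = |Dose - Marker|  [with Dose=-3, Marker=4]  = 7
Toxicity = -2Response - 4  [with Response=7]  = -18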